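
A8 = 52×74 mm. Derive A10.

26 × 37 mm

A9: ⌊74/2⌋ × 52 = 37 × 52 mm
A10: ⌊52/2⌋ × 37 = 26 × 37 mm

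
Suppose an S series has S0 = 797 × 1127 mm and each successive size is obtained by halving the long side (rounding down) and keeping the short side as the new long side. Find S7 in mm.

S1 = 563 × 797 mm (from S0 by 1 halving).
S2: ⌊797/2⌋ × 563 = 398 × 563 mm
S3: ⌊563/2⌋ × 398 = 281 × 398 mm
S4: ⌊398/2⌋ × 281 = 199 × 281 mm
S5: ⌊281/2⌋ × 199 = 140 × 199 mm
S6: ⌊199/2⌋ × 140 = 99 × 140 mm
S7: ⌊140/2⌋ × 99 = 70 × 99 mm

70 × 99 mm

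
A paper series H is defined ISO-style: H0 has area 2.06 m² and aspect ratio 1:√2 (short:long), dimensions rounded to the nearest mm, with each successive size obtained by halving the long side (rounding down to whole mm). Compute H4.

Let H0's short side be w mm. w · w√2 = 2.06 m² = 2,060,000 mm², so w ≈ 1206.9 mm and w√2 ≈ 1706.8 mm → H0 = 1207 × 1707 mm.
H1: ⌊1707/2⌋ × 1207 = 853 × 1207 mm
H2: ⌊1207/2⌋ × 853 = 603 × 853 mm
H3: ⌊853/2⌋ × 603 = 426 × 603 mm
H4: ⌊603/2⌋ × 426 = 301 × 426 mm

301 × 426 mm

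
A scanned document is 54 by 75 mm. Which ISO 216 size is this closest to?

Aspect ratio 75/54 ≈ 1.389 (ISO target is √2 ≈ 1.414).
In the A-series (A0 area = 1 m²): A8 = 52 × 74 mm.
Off by 3 mm total — nearest standard size.

A8 (52 × 74 mm)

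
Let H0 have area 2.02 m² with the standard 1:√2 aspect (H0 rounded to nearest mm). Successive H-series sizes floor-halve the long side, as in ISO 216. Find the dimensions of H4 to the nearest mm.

Let H0's short side be w mm. w · w√2 = 2.02 m² = 2,020,000 mm², so w ≈ 1195.1 mm and w√2 ≈ 1690.2 mm → H0 = 1195 × 1690 mm.
H1: ⌊1690/2⌋ × 1195 = 845 × 1195 mm
H2: ⌊1195/2⌋ × 845 = 597 × 845 mm
H3: ⌊845/2⌋ × 597 = 422 × 597 mm
H4: ⌊597/2⌋ × 422 = 298 × 422 mm

298 × 422 mm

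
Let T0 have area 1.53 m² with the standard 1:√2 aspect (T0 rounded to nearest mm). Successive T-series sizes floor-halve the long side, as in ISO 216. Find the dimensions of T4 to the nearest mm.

260 × 367 mm

Let T0's short side be w mm. w · w√2 = 1.53 m² = 1,530,000 mm², so w ≈ 1040.1 mm and w√2 ≈ 1471.0 mm → T0 = 1040 × 1471 mm.
T1: ⌊1471/2⌋ × 1040 = 735 × 1040 mm
T2: ⌊1040/2⌋ × 735 = 520 × 735 mm
T3: ⌊735/2⌋ × 520 = 367 × 520 mm
T4: ⌊520/2⌋ × 367 = 260 × 367 mm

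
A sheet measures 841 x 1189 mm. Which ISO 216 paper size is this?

A0 (841 × 1189 mm)

Aspect ratio 1189/841 ≈ 1.414 — close to the ISO √2 ≈ 1.414.
In the A-series (A0 area = 1 m²): A0 = 841 × 1189 mm.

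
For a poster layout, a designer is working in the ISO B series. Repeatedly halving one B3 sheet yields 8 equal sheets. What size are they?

B6

8 = 2^3, so 3 halving steps.
B3 → B4 → … → B6 after 3 steps.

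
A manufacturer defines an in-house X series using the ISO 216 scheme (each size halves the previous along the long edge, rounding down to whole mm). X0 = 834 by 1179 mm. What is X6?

X1: ⌊1179/2⌋ × 834 = 589 × 834 mm
X2: ⌊834/2⌋ × 589 = 417 × 589 mm
X3: ⌊589/2⌋ × 417 = 294 × 417 mm
X4: ⌊417/2⌋ × 294 = 208 × 294 mm
X5: ⌊294/2⌋ × 208 = 147 × 208 mm
X6: ⌊208/2⌋ × 147 = 104 × 147 mm

104 × 147 mm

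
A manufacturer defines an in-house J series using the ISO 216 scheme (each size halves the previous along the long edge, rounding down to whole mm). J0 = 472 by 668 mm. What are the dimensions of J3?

167 × 236 mm

J1: ⌊668/2⌋ × 472 = 334 × 472 mm
J2: ⌊472/2⌋ × 334 = 236 × 334 mm
J3: ⌊334/2⌋ × 236 = 167 × 236 mm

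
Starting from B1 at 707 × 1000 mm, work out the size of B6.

125 × 176 mm

B2: ⌊1000/2⌋ × 707 = 500 × 707 mm
B3: ⌊707/2⌋ × 500 = 353 × 500 mm
B4: ⌊500/2⌋ × 353 = 250 × 353 mm
B5: ⌊353/2⌋ × 250 = 176 × 250 mm
B6: ⌊250/2⌋ × 176 = 125 × 176 mm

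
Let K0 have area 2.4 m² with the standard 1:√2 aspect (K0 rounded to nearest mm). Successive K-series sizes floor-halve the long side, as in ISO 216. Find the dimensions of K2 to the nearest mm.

651 × 921 mm

Let K0's short side be w mm. w · w√2 = 2.4 m² = 2,400,000 mm², so w ≈ 1302.7 mm and w√2 ≈ 1842.3 mm → K0 = 1303 × 1842 mm.
K1: ⌊1842/2⌋ × 1303 = 921 × 1303 mm
K2: ⌊1303/2⌋ × 921 = 651 × 921 mm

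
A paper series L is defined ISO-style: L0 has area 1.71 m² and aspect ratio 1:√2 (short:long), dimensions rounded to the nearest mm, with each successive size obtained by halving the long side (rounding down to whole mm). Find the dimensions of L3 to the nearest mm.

Let L0's short side be w mm. w · w√2 = 1.71 m² = 1,710,000 mm², so w ≈ 1099.6 mm and w√2 ≈ 1555.1 mm → L0 = 1100 × 1555 mm.
L1: ⌊1555/2⌋ × 1100 = 777 × 1100 mm
L2: ⌊1100/2⌋ × 777 = 550 × 777 mm
L3: ⌊777/2⌋ × 550 = 388 × 550 mm

388 × 550 mm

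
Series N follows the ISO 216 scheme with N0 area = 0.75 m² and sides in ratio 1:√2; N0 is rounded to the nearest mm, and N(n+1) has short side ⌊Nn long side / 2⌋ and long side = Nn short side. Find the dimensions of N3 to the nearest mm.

257 × 364 mm

Let N0's short side be w mm. w · w√2 = 0.75 m² = 750,000 mm², so w ≈ 728.2 mm and w√2 ≈ 1029.9 mm → N0 = 728 × 1030 mm.
N1: ⌊1030/2⌋ × 728 = 515 × 728 mm
N2: ⌊728/2⌋ × 515 = 364 × 515 mm
N3: ⌊515/2⌋ × 364 = 257 × 364 mm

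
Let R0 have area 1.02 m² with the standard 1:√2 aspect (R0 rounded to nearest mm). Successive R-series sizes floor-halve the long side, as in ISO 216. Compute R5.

150 × 212 mm

Let R0's short side be w mm. w · w√2 = 1.02 m² = 1,020,000 mm², so w ≈ 849.3 mm and w√2 ≈ 1201.0 mm → R0 = 849 × 1201 mm.
R1: ⌊1201/2⌋ × 849 = 600 × 849 mm
R2: ⌊849/2⌋ × 600 = 424 × 600 mm
R3: ⌊600/2⌋ × 424 = 300 × 424 mm
R4: ⌊424/2⌋ × 300 = 212 × 300 mm
R5: ⌊300/2⌋ × 212 = 150 × 212 mm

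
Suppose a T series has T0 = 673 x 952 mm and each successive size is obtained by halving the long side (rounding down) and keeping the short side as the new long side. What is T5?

T1: ⌊952/2⌋ × 673 = 476 × 673 mm
T2: ⌊673/2⌋ × 476 = 336 × 476 mm
T3: ⌊476/2⌋ × 336 = 238 × 336 mm
T4: ⌊336/2⌋ × 238 = 168 × 238 mm
T5: ⌊238/2⌋ × 168 = 119 × 168 mm

119 × 168 mm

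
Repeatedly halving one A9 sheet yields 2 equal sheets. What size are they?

A10

2 = 2^1, so 1 halving step.
A9 → A10 → … → A10 after 1 step.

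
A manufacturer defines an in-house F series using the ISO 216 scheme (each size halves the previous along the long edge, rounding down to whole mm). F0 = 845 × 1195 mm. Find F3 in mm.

F1: ⌊1195/2⌋ × 845 = 597 × 845 mm
F2: ⌊845/2⌋ × 597 = 422 × 597 mm
F3: ⌊597/2⌋ × 422 = 298 × 422 mm

298 × 422 mm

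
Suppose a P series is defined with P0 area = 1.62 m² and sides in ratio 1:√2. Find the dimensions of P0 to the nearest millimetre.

Let the short side be w mm. Then w · w√2 = 1.62 m² = 1,620,000 mm².
w² = 1,620,000/√2, so w ≈ 1070.3 mm; long side = w√2 ≈ 1513.6 mm.

1070 × 1514 mm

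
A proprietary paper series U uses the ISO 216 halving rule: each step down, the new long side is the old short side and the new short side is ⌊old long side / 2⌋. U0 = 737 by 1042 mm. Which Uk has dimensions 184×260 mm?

U4

U0: 737 × 1042 mm
U1: 521 × 737 mm
U2: 368 × 521 mm
U3: 260 × 368 mm
U4: 184 × 260 mm
U5: 130 × 184 mm
→ matches U4.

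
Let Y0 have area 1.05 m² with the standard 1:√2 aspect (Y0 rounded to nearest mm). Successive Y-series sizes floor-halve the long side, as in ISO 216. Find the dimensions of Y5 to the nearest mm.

Let Y0's short side be w mm. w · w√2 = 1.05 m² = 1,050,000 mm², so w ≈ 861.7 mm and w√2 ≈ 1218.6 mm → Y0 = 862 × 1219 mm.
Y1: ⌊1219/2⌋ × 862 = 609 × 862 mm
Y2: ⌊862/2⌋ × 609 = 431 × 609 mm
Y3: ⌊609/2⌋ × 431 = 304 × 431 mm
Y4: ⌊431/2⌋ × 304 = 215 × 304 mm
Y5: ⌊304/2⌋ × 215 = 152 × 215 mm

152 × 215 mm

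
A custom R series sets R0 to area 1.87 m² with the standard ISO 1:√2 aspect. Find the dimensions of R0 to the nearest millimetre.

Let the short side be w mm. Then w · w√2 = 1.87 m² = 1,870,000 mm².
w² = 1,870,000/√2, so w ≈ 1149.9 mm; long side = w√2 ≈ 1626.2 mm.

1150 × 1626 mm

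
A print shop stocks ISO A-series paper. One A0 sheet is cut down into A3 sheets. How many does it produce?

8

Each ISO step halves the sheet: 1 × A0 → 2 × A1 → 4 × A2 → 8 × A3
From A0 to A3 is 3 halving steps: 2^3 = 8.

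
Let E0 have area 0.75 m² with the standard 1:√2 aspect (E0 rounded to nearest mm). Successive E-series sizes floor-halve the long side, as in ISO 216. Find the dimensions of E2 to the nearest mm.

364 × 515 mm

Let E0's short side be w mm. w · w√2 = 0.75 m² = 750,000 mm², so w ≈ 728.2 mm and w√2 ≈ 1029.9 mm → E0 = 728 × 1030 mm.
E1: ⌊1030/2⌋ × 728 = 515 × 728 mm
E2: ⌊728/2⌋ × 515 = 364 × 515 mm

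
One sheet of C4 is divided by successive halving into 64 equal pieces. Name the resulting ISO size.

C10

64 = 2^6, so 6 halving steps.
C4 → C5 → … → C10 after 6 steps.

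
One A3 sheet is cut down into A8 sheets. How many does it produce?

32

Each ISO step halves the sheet: 1 × A3 → 2 × A4 → 4 × A5 → 8 × A6 → …
From A3 to A8 is 5 halving steps: 2^5 = 32.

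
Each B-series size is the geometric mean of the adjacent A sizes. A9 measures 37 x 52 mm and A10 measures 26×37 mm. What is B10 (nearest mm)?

31 × 44 mm

Short side: √(37 · 26) = √962 ≈ 31.0 → 31 mm
Long side: √(52 · 37) = √1924 ≈ 43.9 → 44 mm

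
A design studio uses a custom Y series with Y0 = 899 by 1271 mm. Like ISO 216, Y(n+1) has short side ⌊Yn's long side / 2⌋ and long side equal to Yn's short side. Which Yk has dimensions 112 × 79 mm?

Y7

Y0: 899 × 1271 mm
Y1: 635 × 899 mm
Y2: 449 × 635 mm
Y3: 317 × 449 mm
Y4: 224 × 317 mm
Y5: 158 × 224 mm
Y6: 112 × 158 mm
Y7: 79 × 112 mm
Y8: 56 × 79 mm
→ matches Y7.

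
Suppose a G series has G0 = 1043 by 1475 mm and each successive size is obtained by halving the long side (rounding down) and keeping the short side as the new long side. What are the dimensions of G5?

184 × 260 mm

G1 = 737 × 1043 mm (from G0 by 1 halving).
G2: ⌊1043/2⌋ × 737 = 521 × 737 mm
G3: ⌊737/2⌋ × 521 = 368 × 521 mm
G4: ⌊521/2⌋ × 368 = 260 × 368 mm
G5: ⌊368/2⌋ × 260 = 184 × 260 mm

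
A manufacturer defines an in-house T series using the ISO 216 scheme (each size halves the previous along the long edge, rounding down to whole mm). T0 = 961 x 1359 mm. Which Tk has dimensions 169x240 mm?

T5

T0: 961 × 1359 mm
T1: 679 × 961 mm
T2: 480 × 679 mm
T3: 339 × 480 mm
T4: 240 × 339 mm
T5: 169 × 240 mm
T6: 120 × 169 mm
→ matches T5.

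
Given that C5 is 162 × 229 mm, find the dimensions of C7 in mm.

81 × 114 mm

C6: ⌊229/2⌋ × 162 = 114 × 162 mm
C7: ⌊162/2⌋ × 114 = 81 × 114 mm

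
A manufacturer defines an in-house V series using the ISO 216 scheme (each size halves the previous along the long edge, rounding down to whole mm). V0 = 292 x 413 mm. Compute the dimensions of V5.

51 × 73 mm

V1: ⌊413/2⌋ × 292 = 206 × 292 mm
V2: ⌊292/2⌋ × 206 = 146 × 206 mm
V3: ⌊206/2⌋ × 146 = 103 × 146 mm
V4: ⌊146/2⌋ × 103 = 73 × 103 mm
V5: ⌊103/2⌋ × 73 = 51 × 73 mm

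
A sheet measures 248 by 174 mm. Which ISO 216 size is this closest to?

Aspect ratio 248/174 ≈ 1.425 — close to the ISO √2 ≈ 1.414.
In the B-series (B0 = 1000 × 1414 mm): B5 = 176 × 250 mm.
Off by 4 mm total — nearest standard size.

B5 (176 × 250 mm)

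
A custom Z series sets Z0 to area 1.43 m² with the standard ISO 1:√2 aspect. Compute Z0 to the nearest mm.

1006 × 1422 mm

Let the short side be w mm. Then w · w√2 = 1.43 m² = 1,430,000 mm².
w² = 1,430,000/√2, so w ≈ 1005.6 mm; long side = w√2 ≈ 1422.1 mm.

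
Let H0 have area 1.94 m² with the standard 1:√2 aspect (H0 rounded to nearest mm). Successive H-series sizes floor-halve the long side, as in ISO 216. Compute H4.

292 × 414 mm

Let H0's short side be w mm. w · w√2 = 1.94 m² = 1,940,000 mm², so w ≈ 1171.2 mm and w√2 ≈ 1656.4 mm → H0 = 1171 × 1656 mm.
H1: ⌊1656/2⌋ × 1171 = 828 × 1171 mm
H2: ⌊1171/2⌋ × 828 = 585 × 828 mm
H3: ⌊828/2⌋ × 585 = 414 × 585 mm
H4: ⌊585/2⌋ × 414 = 292 × 414 mm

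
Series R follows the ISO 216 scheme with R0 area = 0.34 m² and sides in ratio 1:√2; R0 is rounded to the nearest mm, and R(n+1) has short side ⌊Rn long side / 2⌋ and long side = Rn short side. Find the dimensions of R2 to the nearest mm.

Let R0's short side be w mm. w · w√2 = 0.34 m² = 340,000 mm², so w ≈ 490.3 mm and w√2 ≈ 693.4 mm → R0 = 490 × 693 mm.
R1: ⌊693/2⌋ × 490 = 346 × 490 mm
R2: ⌊490/2⌋ × 346 = 245 × 346 mm

245 × 346 mm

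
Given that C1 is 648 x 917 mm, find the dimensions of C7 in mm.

C2: ⌊917/2⌋ × 648 = 458 × 648 mm
C3: ⌊648/2⌋ × 458 = 324 × 458 mm
C4: ⌊458/2⌋ × 324 = 229 × 324 mm
C5: ⌊324/2⌋ × 229 = 162 × 229 mm
C6: ⌊229/2⌋ × 162 = 114 × 162 mm
C7: ⌊162/2⌋ × 114 = 81 × 114 mm

81 × 114 mm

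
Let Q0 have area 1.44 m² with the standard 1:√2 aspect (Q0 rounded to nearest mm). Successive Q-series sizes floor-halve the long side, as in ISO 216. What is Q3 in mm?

Let Q0's short side be w mm. w · w√2 = 1.44 m² = 1,440,000 mm², so w ≈ 1009.1 mm and w√2 ≈ 1427.0 mm → Q0 = 1009 × 1427 mm.
Q1: ⌊1427/2⌋ × 1009 = 713 × 1009 mm
Q2: ⌊1009/2⌋ × 713 = 504 × 713 mm
Q3: ⌊713/2⌋ × 504 = 356 × 504 mm

356 × 504 mm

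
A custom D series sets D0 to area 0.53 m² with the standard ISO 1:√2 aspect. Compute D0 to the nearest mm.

Let the short side be w mm. Then w · w√2 = 0.53 m² = 530,000 mm².
w² = 530,000/√2, so w ≈ 612.2 mm; long side = w√2 ≈ 865.8 mm.

612 × 866 mm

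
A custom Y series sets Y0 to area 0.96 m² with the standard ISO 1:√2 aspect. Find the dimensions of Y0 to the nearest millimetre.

824 × 1165 mm

Let the short side be w mm. Then w · w√2 = 0.96 m² = 960,000 mm².
w² = 960,000/√2, so w ≈ 823.9 mm; long side = w√2 ≈ 1165.2 mm.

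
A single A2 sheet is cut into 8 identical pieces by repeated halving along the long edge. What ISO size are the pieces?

A5

8 = 2^3, so 3 halving steps.
A2 → A3 → … → A5 after 3 steps.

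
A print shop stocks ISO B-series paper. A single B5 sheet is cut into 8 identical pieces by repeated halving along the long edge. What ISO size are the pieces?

B8

8 = 2^3, so 3 halving steps.
B5 → B6 → … → B8 after 3 steps.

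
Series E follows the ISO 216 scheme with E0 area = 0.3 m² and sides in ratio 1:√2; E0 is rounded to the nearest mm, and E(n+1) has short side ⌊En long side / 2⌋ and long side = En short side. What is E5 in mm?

Let E0's short side be w mm. w · w√2 = 0.3 m² = 300,000 mm², so w ≈ 460.6 mm and w√2 ≈ 651.4 mm → E0 = 461 × 651 mm.
E1: ⌊651/2⌋ × 461 = 325 × 461 mm
E2: ⌊461/2⌋ × 325 = 230 × 325 mm
E3: ⌊325/2⌋ × 230 = 162 × 230 mm
E4: ⌊230/2⌋ × 162 = 115 × 162 mm
E5: ⌊162/2⌋ × 115 = 81 × 115 mm

81 × 115 mm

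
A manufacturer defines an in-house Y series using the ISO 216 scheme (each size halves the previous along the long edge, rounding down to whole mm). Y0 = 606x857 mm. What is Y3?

214 × 303 mm

Y1: ⌊857/2⌋ × 606 = 428 × 606 mm
Y2: ⌊606/2⌋ × 428 = 303 × 428 mm
Y3: ⌊428/2⌋ × 303 = 214 × 303 mm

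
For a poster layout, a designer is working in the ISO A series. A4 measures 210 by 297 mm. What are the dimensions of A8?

A5: ⌊297/2⌋ × 210 = 148 × 210 mm
A6: ⌊210/2⌋ × 148 = 105 × 148 mm
A7: ⌊148/2⌋ × 105 = 74 × 105 mm
A8: ⌊105/2⌋ × 74 = 52 × 74 mm

52 × 74 mm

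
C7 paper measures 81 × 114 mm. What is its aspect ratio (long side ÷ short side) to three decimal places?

1.407

114 / 81 = 1.407
ISO 216 targets √2 ≈ 1.414; the -0.007 deviation is from mm rounding.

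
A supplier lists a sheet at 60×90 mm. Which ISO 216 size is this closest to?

Aspect ratio 90/60 ≈ 1.500 (ISO target is √2 ≈ 1.414).
In the B-series (B0 = 1000 × 1414 mm): B8 = 62 × 88 mm.
Off by 4 mm total — nearest standard size.

B8 (62 × 88 mm)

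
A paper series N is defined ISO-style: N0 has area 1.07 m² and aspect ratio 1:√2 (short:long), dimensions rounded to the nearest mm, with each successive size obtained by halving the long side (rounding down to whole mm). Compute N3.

307 × 435 mm

Let N0's short side be w mm. w · w√2 = 1.07 m² = 1,070,000 mm², so w ≈ 869.8 mm and w√2 ≈ 1230.1 mm → N0 = 870 × 1230 mm.
N1: ⌊1230/2⌋ × 870 = 615 × 870 mm
N2: ⌊870/2⌋ × 615 = 435 × 615 mm
N3: ⌊615/2⌋ × 435 = 307 × 435 mm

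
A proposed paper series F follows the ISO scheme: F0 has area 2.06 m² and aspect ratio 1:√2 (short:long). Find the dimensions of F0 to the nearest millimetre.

Let the short side be w mm. Then w · w√2 = 2.06 m² = 2,060,000 mm².
w² = 2,060,000/√2, so w ≈ 1206.9 mm; long side = w√2 ≈ 1706.8 mm.

1207 × 1707 mm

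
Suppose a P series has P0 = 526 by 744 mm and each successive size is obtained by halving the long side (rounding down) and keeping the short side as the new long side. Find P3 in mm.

P1: ⌊744/2⌋ × 526 = 372 × 526 mm
P2: ⌊526/2⌋ × 372 = 263 × 372 mm
P3: ⌊372/2⌋ × 263 = 186 × 263 mm

186 × 263 mm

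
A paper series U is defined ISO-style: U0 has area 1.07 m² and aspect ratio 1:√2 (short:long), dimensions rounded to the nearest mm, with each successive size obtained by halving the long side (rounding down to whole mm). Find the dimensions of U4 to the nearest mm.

Let U0's short side be w mm. w · w√2 = 1.07 m² = 1,070,000 mm², so w ≈ 869.8 mm and w√2 ≈ 1230.1 mm → U0 = 870 × 1230 mm.
U1: ⌊1230/2⌋ × 870 = 615 × 870 mm
U2: ⌊870/2⌋ × 615 = 435 × 615 mm
U3: ⌊615/2⌋ × 435 = 307 × 435 mm
U4: ⌊435/2⌋ × 307 = 217 × 307 mm

217 × 307 mm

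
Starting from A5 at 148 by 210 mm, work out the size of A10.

A6: ⌊210/2⌋ × 148 = 105 × 148 mm
A7: ⌊148/2⌋ × 105 = 74 × 105 mm
A8: ⌊105/2⌋ × 74 = 52 × 74 mm
A9: ⌊74/2⌋ × 52 = 37 × 52 mm
A10: ⌊52/2⌋ × 37 = 26 × 37 mm

26 × 37 mm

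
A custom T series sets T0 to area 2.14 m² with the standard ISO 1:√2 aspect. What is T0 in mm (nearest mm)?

Let the short side be w mm. Then w · w√2 = 2.14 m² = 2,140,000 mm².
w² = 2,140,000/√2, so w ≈ 1230.1 mm; long side = w√2 ≈ 1739.7 mm.

1230 × 1740 mm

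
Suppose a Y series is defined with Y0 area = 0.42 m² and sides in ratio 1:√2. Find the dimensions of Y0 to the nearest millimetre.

545 × 771 mm

Let the short side be w mm. Then w · w√2 = 0.42 m² = 420,000 mm².
w² = 420,000/√2, so w ≈ 545.0 mm; long side = w√2 ≈ 770.7 mm.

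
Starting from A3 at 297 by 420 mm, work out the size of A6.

A4: ⌊420/2⌋ × 297 = 210 × 297 mm
A5: ⌊297/2⌋ × 210 = 148 × 210 mm
A6: ⌊210/2⌋ × 148 = 105 × 148 mm

105 × 148 mm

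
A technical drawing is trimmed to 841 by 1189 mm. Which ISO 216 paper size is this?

Aspect ratio 1189/841 ≈ 1.414 — close to the ISO √2 ≈ 1.414.
In the A-series (A0 area = 1 m²): A0 = 841 × 1189 mm.

A0 (841 × 1189 mm)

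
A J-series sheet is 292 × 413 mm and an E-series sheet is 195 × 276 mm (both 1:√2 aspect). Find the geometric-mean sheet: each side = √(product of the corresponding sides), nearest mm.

239 × 338 mm

Short side: √(292 · 195) = √56940 ≈ 238.6 → 239 mm
Long side: √(413 · 276) = √113988 ≈ 337.6 → 338 mm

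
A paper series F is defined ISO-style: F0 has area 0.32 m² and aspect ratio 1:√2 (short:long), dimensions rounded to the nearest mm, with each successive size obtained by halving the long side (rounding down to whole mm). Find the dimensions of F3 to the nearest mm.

168 × 238 mm

Let F0's short side be w mm. w · w√2 = 0.32 m² = 320,000 mm², so w ≈ 475.7 mm and w√2 ≈ 672.7 mm → F0 = 476 × 673 mm.
F1: ⌊673/2⌋ × 476 = 336 × 476 mm
F2: ⌊476/2⌋ × 336 = 238 × 336 mm
F3: ⌊336/2⌋ × 238 = 168 × 238 mm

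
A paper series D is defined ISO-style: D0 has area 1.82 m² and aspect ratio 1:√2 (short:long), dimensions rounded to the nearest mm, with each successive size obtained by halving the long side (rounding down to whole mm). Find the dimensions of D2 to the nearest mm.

Let D0's short side be w mm. w · w√2 = 1.82 m² = 1,820,000 mm², so w ≈ 1134.4 mm and w√2 ≈ 1604.3 mm → D0 = 1134 × 1604 mm.
D1: ⌊1604/2⌋ × 1134 = 802 × 1134 mm
D2: ⌊1134/2⌋ × 802 = 567 × 802 mm

567 × 802 mm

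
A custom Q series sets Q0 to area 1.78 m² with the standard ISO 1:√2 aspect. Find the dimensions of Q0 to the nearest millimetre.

1122 × 1587 mm

Let the short side be w mm. Then w · w√2 = 1.78 m² = 1,780,000 mm².
w² = 1,780,000/√2, so w ≈ 1121.9 mm; long side = w√2 ≈ 1586.6 mm.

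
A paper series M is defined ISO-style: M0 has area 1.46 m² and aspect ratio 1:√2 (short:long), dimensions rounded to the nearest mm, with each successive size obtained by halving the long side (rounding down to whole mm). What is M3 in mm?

359 × 508 mm

Let M0's short side be w mm. w · w√2 = 1.46 m² = 1,460,000 mm², so w ≈ 1016.1 mm and w√2 ≈ 1436.9 mm → M0 = 1016 × 1437 mm.
M1: ⌊1437/2⌋ × 1016 = 718 × 1016 mm
M2: ⌊1016/2⌋ × 718 = 508 × 718 mm
M3: ⌊718/2⌋ × 508 = 359 × 508 mm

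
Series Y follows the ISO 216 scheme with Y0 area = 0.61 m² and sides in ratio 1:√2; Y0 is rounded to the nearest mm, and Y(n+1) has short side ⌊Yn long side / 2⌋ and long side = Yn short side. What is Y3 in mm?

Let Y0's short side be w mm. w · w√2 = 0.61 m² = 610,000 mm², so w ≈ 656.8 mm and w√2 ≈ 928.8 mm → Y0 = 657 × 929 mm.
Y1: ⌊929/2⌋ × 657 = 464 × 657 mm
Y2: ⌊657/2⌋ × 464 = 328 × 464 mm
Y3: ⌊464/2⌋ × 328 = 232 × 328 mm

232 × 328 mm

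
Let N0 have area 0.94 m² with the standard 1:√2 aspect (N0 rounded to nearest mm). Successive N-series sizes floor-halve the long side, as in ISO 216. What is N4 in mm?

203 × 288 mm

Let N0's short side be w mm. w · w√2 = 0.94 m² = 940,000 mm², so w ≈ 815.3 mm and w√2 ≈ 1153.0 mm → N0 = 815 × 1153 mm.
N1: ⌊1153/2⌋ × 815 = 576 × 815 mm
N2: ⌊815/2⌋ × 576 = 407 × 576 mm
N3: ⌊576/2⌋ × 407 = 288 × 407 mm
N4: ⌊407/2⌋ × 288 = 203 × 288 mm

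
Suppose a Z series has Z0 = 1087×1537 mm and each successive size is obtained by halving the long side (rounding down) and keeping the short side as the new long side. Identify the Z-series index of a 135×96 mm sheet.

Z0: 1087 × 1537 mm
Z1: 768 × 1087 mm
Z2: 543 × 768 mm
Z3: 384 × 543 mm
Z4: 271 × 384 mm
Z5: 192 × 271 mm
Z6: 135 × 192 mm
Z7: 96 × 135 mm
Z8: 67 × 96 mm
→ matches Z7.

Z7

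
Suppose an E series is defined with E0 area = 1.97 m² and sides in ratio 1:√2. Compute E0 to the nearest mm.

Let the short side be w mm. Then w · w√2 = 1.97 m² = 1,970,000 mm².
w² = 1,970,000/√2, so w ≈ 1180.3 mm; long side = w√2 ≈ 1669.1 mm.

1180 × 1669 mm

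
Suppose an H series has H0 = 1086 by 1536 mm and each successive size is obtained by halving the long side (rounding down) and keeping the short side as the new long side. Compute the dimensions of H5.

192 × 271 mm

H1 = 768 × 1086 mm (from H0 by 1 halving).
H2: ⌊1086/2⌋ × 768 = 543 × 768 mm
H3: ⌊768/2⌋ × 543 = 384 × 543 mm
H4: ⌊543/2⌋ × 384 = 271 × 384 mm
H5: ⌊384/2⌋ × 271 = 192 × 271 mm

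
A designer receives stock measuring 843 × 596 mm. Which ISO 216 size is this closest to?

A1 (594 × 841 mm)

Aspect ratio 843/596 ≈ 1.414 — close to the ISO √2 ≈ 1.414.
In the A-series (A0 area = 1 m²): A1 = 594 × 841 mm.
Off by 4 mm total — nearest standard size.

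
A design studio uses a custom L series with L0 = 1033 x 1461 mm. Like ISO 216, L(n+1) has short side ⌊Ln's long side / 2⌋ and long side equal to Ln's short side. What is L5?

L1: ⌊1461/2⌋ × 1033 = 730 × 1033 mm
L2: ⌊1033/2⌋ × 730 = 516 × 730 mm
L3: ⌊730/2⌋ × 516 = 365 × 516 mm
L4: ⌊516/2⌋ × 365 = 258 × 365 mm
L5: ⌊365/2⌋ × 258 = 182 × 258 mm

182 × 258 mm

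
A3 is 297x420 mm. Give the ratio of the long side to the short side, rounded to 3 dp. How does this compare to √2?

420 / 297 = 1.414
Matches √2 ≈ 1.414 — the ISO 216 defining ratio.

1.414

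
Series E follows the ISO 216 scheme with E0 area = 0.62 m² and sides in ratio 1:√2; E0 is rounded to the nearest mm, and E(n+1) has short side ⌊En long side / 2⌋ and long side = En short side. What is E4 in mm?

165 × 234 mm

Let E0's short side be w mm. w · w√2 = 0.62 m² = 620,000 mm², so w ≈ 662.1 mm and w√2 ≈ 936.4 mm → E0 = 662 × 936 mm.
E1: ⌊936/2⌋ × 662 = 468 × 662 mm
E2: ⌊662/2⌋ × 468 = 331 × 468 mm
E3: ⌊468/2⌋ × 331 = 234 × 331 mm
E4: ⌊331/2⌋ × 234 = 165 × 234 mm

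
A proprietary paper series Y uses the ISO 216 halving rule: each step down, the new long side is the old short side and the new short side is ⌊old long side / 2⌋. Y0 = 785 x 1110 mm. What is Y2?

Y1: ⌊1110/2⌋ × 785 = 555 × 785 mm
Y2: ⌊785/2⌋ × 555 = 392 × 555 mm

392 × 555 mm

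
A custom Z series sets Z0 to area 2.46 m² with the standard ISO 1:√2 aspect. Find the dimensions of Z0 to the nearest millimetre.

1319 × 1865 mm

Let the short side be w mm. Then w · w√2 = 2.46 m² = 2,460,000 mm².
w² = 2,460,000/√2, so w ≈ 1318.9 mm; long side = w√2 ≈ 1865.2 mm.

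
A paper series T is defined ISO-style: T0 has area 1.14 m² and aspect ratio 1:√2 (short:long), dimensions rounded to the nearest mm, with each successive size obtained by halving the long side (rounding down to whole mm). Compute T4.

Let T0's short side be w mm. w · w√2 = 1.14 m² = 1,140,000 mm², so w ≈ 897.8 mm and w√2 ≈ 1269.7 mm → T0 = 898 × 1270 mm.
T1: ⌊1270/2⌋ × 898 = 635 × 898 mm
T2: ⌊898/2⌋ × 635 = 449 × 635 mm
T3: ⌊635/2⌋ × 449 = 317 × 449 mm
T4: ⌊449/2⌋ × 317 = 224 × 317 mm

224 × 317 mm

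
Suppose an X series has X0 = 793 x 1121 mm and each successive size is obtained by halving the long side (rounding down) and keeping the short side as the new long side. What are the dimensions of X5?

140 × 198 mm

X1: ⌊1121/2⌋ × 793 = 560 × 793 mm
X2: ⌊793/2⌋ × 560 = 396 × 560 mm
X3: ⌊560/2⌋ × 396 = 280 × 396 mm
X4: ⌊396/2⌋ × 280 = 198 × 280 mm
X5: ⌊280/2⌋ × 198 = 140 × 198 mm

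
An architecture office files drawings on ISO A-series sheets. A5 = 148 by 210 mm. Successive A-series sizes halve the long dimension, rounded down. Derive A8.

A6: ⌊210/2⌋ × 148 = 105 × 148 mm
A7: ⌊148/2⌋ × 105 = 74 × 105 mm
A8: ⌊105/2⌋ × 74 = 52 × 74 mm

52 × 74 mm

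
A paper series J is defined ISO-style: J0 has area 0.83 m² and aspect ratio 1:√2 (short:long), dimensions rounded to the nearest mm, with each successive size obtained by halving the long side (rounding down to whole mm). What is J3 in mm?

Let J0's short side be w mm. w · w√2 = 0.83 m² = 830,000 mm², so w ≈ 766.1 mm and w√2 ≈ 1083.4 mm → J0 = 766 × 1083 mm.
J1: ⌊1083/2⌋ × 766 = 541 × 766 mm
J2: ⌊766/2⌋ × 541 = 383 × 541 mm
J3: ⌊541/2⌋ × 383 = 270 × 383 mm

270 × 383 mm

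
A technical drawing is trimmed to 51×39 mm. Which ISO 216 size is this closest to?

A9 (37 × 52 mm)

Aspect ratio 51/39 ≈ 1.308 (ISO target is √2 ≈ 1.414).
In the A-series (A0 area = 1 m²): A9 = 37 × 52 mm.
Off by 3 mm total — nearest standard size.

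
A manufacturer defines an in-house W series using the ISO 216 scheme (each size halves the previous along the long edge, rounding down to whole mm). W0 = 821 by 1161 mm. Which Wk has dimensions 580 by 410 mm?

W2

W0: 821 × 1161 mm
W1: 580 × 821 mm
W2: 410 × 580 mm
W3: 290 × 410 mm
→ matches W2.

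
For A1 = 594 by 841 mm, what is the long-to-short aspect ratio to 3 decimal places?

1.416

841 / 594 = 1.416
ISO 216 targets √2 ≈ 1.414; the +0.002 deviation is from mm rounding.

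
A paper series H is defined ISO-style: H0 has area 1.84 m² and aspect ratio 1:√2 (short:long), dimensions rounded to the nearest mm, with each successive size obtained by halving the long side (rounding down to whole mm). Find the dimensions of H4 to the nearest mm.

Let H0's short side be w mm. w · w√2 = 1.84 m² = 1,840,000 mm², so w ≈ 1140.6 mm and w√2 ≈ 1613.1 mm → H0 = 1141 × 1613 mm.
H1: ⌊1613/2⌋ × 1141 = 806 × 1141 mm
H2: ⌊1141/2⌋ × 806 = 570 × 806 mm
H3: ⌊806/2⌋ × 570 = 403 × 570 mm
H4: ⌊570/2⌋ × 403 = 285 × 403 mm

285 × 403 mm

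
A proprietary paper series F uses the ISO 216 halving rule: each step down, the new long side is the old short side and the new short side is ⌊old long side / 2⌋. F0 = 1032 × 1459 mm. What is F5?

F1: ⌊1459/2⌋ × 1032 = 729 × 1032 mm
F2: ⌊1032/2⌋ × 729 = 516 × 729 mm
F3: ⌊729/2⌋ × 516 = 364 × 516 mm
F4: ⌊516/2⌋ × 364 = 258 × 364 mm
F5: ⌊364/2⌋ × 258 = 182 × 258 mm

182 × 258 mm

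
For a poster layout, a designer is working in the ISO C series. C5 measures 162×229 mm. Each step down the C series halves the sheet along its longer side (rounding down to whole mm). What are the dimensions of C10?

C6: ⌊229/2⌋ × 162 = 114 × 162 mm
C7: ⌊162/2⌋ × 114 = 81 × 114 mm
C8: ⌊114/2⌋ × 81 = 57 × 81 mm
C9: ⌊81/2⌋ × 57 = 40 × 57 mm
C10: ⌊57/2⌋ × 40 = 28 × 40 mm

28 × 40 mm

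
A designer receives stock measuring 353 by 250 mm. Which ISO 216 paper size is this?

B4 (250 × 353 mm)

Aspect ratio 353/250 ≈ 1.412 — close to the ISO √2 ≈ 1.414.
In the B-series (B0 = 1000 × 1414 mm): B4 = 250 × 353 mm.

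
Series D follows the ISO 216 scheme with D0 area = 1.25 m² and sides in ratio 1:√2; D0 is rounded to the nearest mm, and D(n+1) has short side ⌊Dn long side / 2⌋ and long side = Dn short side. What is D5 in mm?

Let D0's short side be w mm. w · w√2 = 1.25 m² = 1,250,000 mm², so w ≈ 940.2 mm and w√2 ≈ 1329.6 mm → D0 = 940 × 1330 mm.
D1: ⌊1330/2⌋ × 940 = 665 × 940 mm
D2: ⌊940/2⌋ × 665 = 470 × 665 mm
D3: ⌊665/2⌋ × 470 = 332 × 470 mm
D4: ⌊470/2⌋ × 332 = 235 × 332 mm
D5: ⌊332/2⌋ × 235 = 166 × 235 mm

166 × 235 mm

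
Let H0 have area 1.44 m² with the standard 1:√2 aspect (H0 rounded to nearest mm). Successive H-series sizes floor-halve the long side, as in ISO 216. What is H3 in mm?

356 × 504 mm

Let H0's short side be w mm. w · w√2 = 1.44 m² = 1,440,000 mm², so w ≈ 1009.1 mm and w√2 ≈ 1427.0 mm → H0 = 1009 × 1427 mm.
H1: ⌊1427/2⌋ × 1009 = 713 × 1009 mm
H2: ⌊1009/2⌋ × 713 = 504 × 713 mm
H3: ⌊713/2⌋ × 504 = 356 × 504 mm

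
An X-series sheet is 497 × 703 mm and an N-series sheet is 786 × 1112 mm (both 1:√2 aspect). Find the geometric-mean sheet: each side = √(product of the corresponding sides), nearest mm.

Short side: √(497 · 786) = √390642 ≈ 625.0 → 625 mm
Long side: √(703 · 1112) = √781736 ≈ 884.2 → 884 mm

625 × 884 mm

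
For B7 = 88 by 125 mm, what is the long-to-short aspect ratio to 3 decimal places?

1.420

125 / 88 = 1.420
ISO 216 targets √2 ≈ 1.414; the +0.006 deviation is from mm rounding.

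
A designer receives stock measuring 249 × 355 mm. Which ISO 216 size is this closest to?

Aspect ratio 355/249 ≈ 1.426 — close to the ISO √2 ≈ 1.414.
In the B-series (B0 = 1000 × 1414 mm): B4 = 250 × 353 mm.
Off by 3 mm total — nearest standard size.

B4 (250 × 353 mm)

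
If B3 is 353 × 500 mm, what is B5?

176 × 250 mm

B4: ⌊500/2⌋ × 353 = 250 × 353 mm
B5: ⌊353/2⌋ × 250 = 176 × 250 mm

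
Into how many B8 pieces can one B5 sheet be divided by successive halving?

B5 = 176 × 250 mm; B8 = 62 × 88 mm.
Each halving step doubles the count; 3 steps from B5 to B8.
2^3 = 8.

8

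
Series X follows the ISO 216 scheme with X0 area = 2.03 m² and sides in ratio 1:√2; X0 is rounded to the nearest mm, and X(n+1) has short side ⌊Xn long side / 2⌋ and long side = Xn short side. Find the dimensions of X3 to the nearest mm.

Let X0's short side be w mm. w · w√2 = 2.03 m² = 2,030,000 mm², so w ≈ 1198.1 mm and w√2 ≈ 1694.4 mm → X0 = 1198 × 1694 mm.
X1: ⌊1694/2⌋ × 1198 = 847 × 1198 mm
X2: ⌊1198/2⌋ × 847 = 599 × 847 mm
X3: ⌊847/2⌋ × 599 = 423 × 599 mm

423 × 599 mm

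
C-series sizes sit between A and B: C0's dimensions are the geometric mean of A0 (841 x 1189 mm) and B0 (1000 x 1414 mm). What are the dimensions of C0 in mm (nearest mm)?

917 × 1297 mm

Short: √(841 · 1000) = √841000 ≈ 917.1 mm.
Long: √(1189 · 1414) = √1681246 ≈ 1296.6 mm.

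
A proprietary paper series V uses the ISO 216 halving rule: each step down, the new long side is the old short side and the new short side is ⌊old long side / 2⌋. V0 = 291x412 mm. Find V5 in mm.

V1: ⌊412/2⌋ × 291 = 206 × 291 mm
V2: ⌊291/2⌋ × 206 = 145 × 206 mm
V3: ⌊206/2⌋ × 145 = 103 × 145 mm
V4: ⌊145/2⌋ × 103 = 72 × 103 mm
V5: ⌊103/2⌋ × 72 = 51 × 72 mm

51 × 72 mm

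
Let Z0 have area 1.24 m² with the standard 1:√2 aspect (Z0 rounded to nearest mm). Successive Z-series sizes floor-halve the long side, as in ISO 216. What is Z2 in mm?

468 × 662 mm

Let Z0's short side be w mm. w · w√2 = 1.24 m² = 1,240,000 mm², so w ≈ 936.4 mm and w√2 ≈ 1324.2 mm → Z0 = 936 × 1324 mm.
Z1: ⌊1324/2⌋ × 936 = 662 × 936 mm
Z2: ⌊936/2⌋ × 662 = 468 × 662 mm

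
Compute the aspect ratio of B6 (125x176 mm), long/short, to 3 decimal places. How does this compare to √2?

176 / 125 = 1.408
ISO 216 targets √2 ≈ 1.414; the -0.006 deviation is from mm rounding.

1.408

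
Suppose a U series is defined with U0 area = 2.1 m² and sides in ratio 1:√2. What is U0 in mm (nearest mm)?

Let the short side be w mm. Then w · w√2 = 2.1 m² = 2,100,000 mm².
w² = 2,100,000/√2, so w ≈ 1218.6 mm; long side = w√2 ≈ 1723.3 mm.

1219 × 1723 mm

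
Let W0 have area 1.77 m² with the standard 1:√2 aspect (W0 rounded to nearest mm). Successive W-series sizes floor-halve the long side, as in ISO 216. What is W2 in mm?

Let W0's short side be w mm. w · w√2 = 1.77 m² = 1,770,000 mm², so w ≈ 1118.7 mm and w√2 ≈ 1582.1 mm → W0 = 1119 × 1582 mm.
W1: ⌊1582/2⌋ × 1119 = 791 × 1119 mm
W2: ⌊1119/2⌋ × 791 = 559 × 791 mm

559 × 791 mm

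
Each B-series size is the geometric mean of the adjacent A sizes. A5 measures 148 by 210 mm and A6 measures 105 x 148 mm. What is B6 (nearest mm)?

125 × 176 mm

Short side: √(148 · 105) = √15540 ≈ 124.7 → 125 mm
Long side: √(210 · 148) = √31080 ≈ 176.3 → 176 mm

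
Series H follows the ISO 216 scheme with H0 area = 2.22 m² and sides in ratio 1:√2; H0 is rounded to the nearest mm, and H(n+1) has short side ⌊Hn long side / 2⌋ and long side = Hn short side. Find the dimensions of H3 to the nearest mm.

Let H0's short side be w mm. w · w√2 = 2.22 m² = 2,220,000 mm², so w ≈ 1252.9 mm and w√2 ≈ 1771.9 mm → H0 = 1253 × 1772 mm.
H1: ⌊1772/2⌋ × 1253 = 886 × 1253 mm
H2: ⌊1253/2⌋ × 886 = 626 × 886 mm
H3: ⌊886/2⌋ × 626 = 443 × 626 mm

443 × 626 mm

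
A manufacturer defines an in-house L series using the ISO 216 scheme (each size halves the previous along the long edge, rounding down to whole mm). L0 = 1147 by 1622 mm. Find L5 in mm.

L1 = 811 × 1147 mm (from L0 by 1 halving).
L2: ⌊1147/2⌋ × 811 = 573 × 811 mm
L3: ⌊811/2⌋ × 573 = 405 × 573 mm
L4: ⌊573/2⌋ × 405 = 286 × 405 mm
L5: ⌊405/2⌋ × 286 = 202 × 286 mm

202 × 286 mm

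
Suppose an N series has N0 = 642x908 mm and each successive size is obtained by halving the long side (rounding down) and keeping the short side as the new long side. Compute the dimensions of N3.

227 × 321 mm

N1: ⌊908/2⌋ × 642 = 454 × 642 mm
N2: ⌊642/2⌋ × 454 = 321 × 454 mm
N3: ⌊454/2⌋ × 321 = 227 × 321 mm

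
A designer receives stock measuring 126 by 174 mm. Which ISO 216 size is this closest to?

Aspect ratio 174/126 ≈ 1.381 (ISO target is √2 ≈ 1.414).
In the B-series (B0 = 1000 × 1414 mm): B6 = 125 × 176 mm.
Off by 3 mm total — nearest standard size.

B6 (125 × 176 mm)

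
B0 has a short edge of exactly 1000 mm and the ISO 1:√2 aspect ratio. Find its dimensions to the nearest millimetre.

1000 × 1414 mm

Short side = 1000 mm; long side = 1000√2 ≈ 1414.2 mm.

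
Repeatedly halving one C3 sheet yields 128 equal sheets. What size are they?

128 = 2^7, so 7 halving steps.
C3 → C4 → … → C10 after 7 steps.

C10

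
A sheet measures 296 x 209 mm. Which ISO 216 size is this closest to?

Aspect ratio 296/209 ≈ 1.416 — close to the ISO √2 ≈ 1.414.
In the A-series (A0 area = 1 m²): A4 = 210 × 297 mm.
Off by 2 mm total — nearest standard size.

A4 (210 × 297 mm)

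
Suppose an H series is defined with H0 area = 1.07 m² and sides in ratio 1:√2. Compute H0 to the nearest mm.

Let the short side be w mm. Then w · w√2 = 1.07 m² = 1,070,000 mm².
w² = 1,070,000/√2, so w ≈ 869.8 mm; long side = w√2 ≈ 1230.1 mm.

870 × 1230 mm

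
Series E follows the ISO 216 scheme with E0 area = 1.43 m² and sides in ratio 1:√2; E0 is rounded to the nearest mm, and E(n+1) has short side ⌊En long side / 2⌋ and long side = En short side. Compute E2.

Let E0's short side be w mm. w · w√2 = 1.43 m² = 1,430,000 mm², so w ≈ 1005.6 mm and w√2 ≈ 1422.1 mm → E0 = 1006 × 1422 mm.
E1: ⌊1422/2⌋ × 1006 = 711 × 1006 mm
E2: ⌊1006/2⌋ × 711 = 503 × 711 mm

503 × 711 mm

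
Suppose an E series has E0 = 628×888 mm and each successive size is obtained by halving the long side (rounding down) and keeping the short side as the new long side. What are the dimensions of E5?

E1 = 444 × 628 mm (from E0 by 1 halving).
E2: ⌊628/2⌋ × 444 = 314 × 444 mm
E3: ⌊444/2⌋ × 314 = 222 × 314 mm
E4: ⌊314/2⌋ × 222 = 157 × 222 mm
E5: ⌊222/2⌋ × 157 = 111 × 157 mm

111 × 157 mm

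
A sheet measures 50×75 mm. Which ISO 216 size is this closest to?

A8 (52 × 74 mm)

Aspect ratio 75/50 ≈ 1.500 (ISO target is √2 ≈ 1.414).
In the A-series (A0 area = 1 m²): A8 = 52 × 74 mm.
Off by 3 mm total — nearest standard size.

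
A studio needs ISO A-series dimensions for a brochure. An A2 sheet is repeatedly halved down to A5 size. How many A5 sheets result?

8

A2 = 420 × 594 mm; A5 = 148 × 210 mm.
Each halving step doubles the count; 3 steps from A2 to A5.
2^3 = 8.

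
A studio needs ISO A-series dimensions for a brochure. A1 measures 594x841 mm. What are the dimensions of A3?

A2: ⌊841/2⌋ × 594 = 420 × 594 mm
A3: ⌊594/2⌋ × 420 = 297 × 420 mm

297 × 420 mm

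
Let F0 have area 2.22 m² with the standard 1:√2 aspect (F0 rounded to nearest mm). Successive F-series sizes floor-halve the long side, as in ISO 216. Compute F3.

Let F0's short side be w mm. w · w√2 = 2.22 m² = 2,220,000 mm², so w ≈ 1252.9 mm and w√2 ≈ 1771.9 mm → F0 = 1253 × 1772 mm.
F1: ⌊1772/2⌋ × 1253 = 886 × 1253 mm
F2: ⌊1253/2⌋ × 886 = 626 × 886 mm
F3: ⌊886/2⌋ × 626 = 443 × 626 mm

443 × 626 mm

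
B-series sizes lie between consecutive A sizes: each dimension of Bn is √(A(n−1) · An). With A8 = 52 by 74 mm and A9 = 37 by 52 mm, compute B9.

Short side: √(52 · 37) = √1924 ≈ 43.9 → 44 mm
Long side: √(74 · 52) = √3848 ≈ 62.0 → 62 mm

44 × 62 mm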